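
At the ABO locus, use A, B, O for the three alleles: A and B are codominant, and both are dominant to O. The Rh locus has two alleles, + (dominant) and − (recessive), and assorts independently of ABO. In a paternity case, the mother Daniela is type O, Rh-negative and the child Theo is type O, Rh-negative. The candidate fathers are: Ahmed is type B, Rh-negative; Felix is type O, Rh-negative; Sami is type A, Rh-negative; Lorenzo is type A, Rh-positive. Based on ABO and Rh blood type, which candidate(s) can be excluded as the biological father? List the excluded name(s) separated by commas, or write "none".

none

A candidate is excluded only if no genotype consistent with his phenotype could produce a type O, Rh-negative child with a type O, Rh-negative mother.
Every candidate has at least one consistent genotype combination, so none can be excluded.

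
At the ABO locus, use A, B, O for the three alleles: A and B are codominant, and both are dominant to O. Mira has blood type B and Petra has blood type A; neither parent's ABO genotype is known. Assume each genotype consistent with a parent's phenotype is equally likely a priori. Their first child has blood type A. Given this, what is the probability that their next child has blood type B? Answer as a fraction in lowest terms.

Possible genotypes: Mira ∈ {BB, BO}; Petra ∈ {AA, AO}.
Weight each parental genotype pair by prior × P(type-A child):
  BO × AA: posterior weight 2/3; P(next child type B) = 0.
  BO × AO: posterior weight 1/3; P(next child type B) = 1/4.
Weighted sum = 1/12.

1/12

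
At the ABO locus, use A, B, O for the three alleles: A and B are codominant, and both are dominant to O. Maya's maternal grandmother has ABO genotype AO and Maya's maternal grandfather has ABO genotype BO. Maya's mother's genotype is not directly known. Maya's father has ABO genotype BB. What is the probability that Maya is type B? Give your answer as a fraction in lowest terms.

Maya's mother's ABO genotype from AO × BO: 1/4 AB, 1/4 AO, 1/4 BO, 1/4 OO.
Crossing each possibility with the father BB and summing P(type B): 1/4·1/2 + 1/4·1/2 + 1/4·1 + 1/4·1 = 3/4.

3/4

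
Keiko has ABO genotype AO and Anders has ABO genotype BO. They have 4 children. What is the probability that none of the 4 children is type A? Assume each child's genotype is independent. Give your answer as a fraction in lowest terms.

ABO cross AO × BO → 1/4 O, 1/4 A, 1/4 B, 1/4 AB.
So P(type A) = 1/4 per child.
P(not type A) = 3/4 for one child; (3/4)^4 = 81/256.

81/256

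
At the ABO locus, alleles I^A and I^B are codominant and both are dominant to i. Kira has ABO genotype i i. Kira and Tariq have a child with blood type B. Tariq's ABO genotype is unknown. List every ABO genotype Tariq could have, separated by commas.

For each candidate genotype of Tariq, check whether crossing it with i i can produce every observed child phenotype.
  I^A I^A → possible child types {A} ✗
  I^A I^B → possible child types {A, B} ✓
  I^A i → possible child types {O, A} ✗
  I^B I^B → possible child types {B} ✓
  I^B i → possible child types {O, B} ✓
  i i → possible child types {O} ✗

I^A I^B, I^B I^B, I^B i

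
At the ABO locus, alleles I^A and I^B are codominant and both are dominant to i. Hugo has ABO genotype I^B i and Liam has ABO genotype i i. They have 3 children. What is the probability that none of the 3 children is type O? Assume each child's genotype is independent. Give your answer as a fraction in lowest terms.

1/8

ABO cross I^B i × i i → 1/2 O, 1/2 B.
So P(type O) = 1/2 per child.
P(not type O) = 1/2 for one child; (1/2)^3 = 1/8.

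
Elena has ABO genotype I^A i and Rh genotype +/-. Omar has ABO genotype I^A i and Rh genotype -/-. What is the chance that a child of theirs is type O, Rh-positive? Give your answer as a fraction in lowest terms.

1/8

ABO cross I^A i × I^A i → offspring phenotypes: 1/4 O, 3/4 A.
Rh cross +/- × -/- → 1/2 Rh+, 1/2 Rh-.
Independent loci: P(type O, Rh-positive) = 1/4 × 1/2 = 1/8.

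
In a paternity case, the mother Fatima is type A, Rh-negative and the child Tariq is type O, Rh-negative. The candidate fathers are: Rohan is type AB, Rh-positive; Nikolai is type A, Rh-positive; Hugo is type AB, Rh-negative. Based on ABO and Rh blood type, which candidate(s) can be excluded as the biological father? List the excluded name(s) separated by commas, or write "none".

Rohan, Hugo

A candidate is excluded only if no genotype consistent with his phenotype could produce a type O, Rh-negative child with a type A, Rh-negative mother.
Rohan (type AB, Rh+): no genotype consistent with that phenotype can produce a type-O Rh- child with a type-A mother.
Hugo (type AB, Rh-): no genotype consistent with that phenotype can produce a type-O Rh- child with a type-A mother.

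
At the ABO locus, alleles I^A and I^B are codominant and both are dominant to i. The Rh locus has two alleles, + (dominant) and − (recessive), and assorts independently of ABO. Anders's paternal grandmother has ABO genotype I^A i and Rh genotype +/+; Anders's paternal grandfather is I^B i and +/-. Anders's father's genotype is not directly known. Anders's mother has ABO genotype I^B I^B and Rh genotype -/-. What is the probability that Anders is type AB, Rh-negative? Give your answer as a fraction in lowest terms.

1/16

Anders's father's ABO genotype from I^A i × I^B i: 1/4 I^A I^B, 1/4 I^A i, 1/4 I^B i, 1/4 i i.
Crossing each possibility with the mother I^B I^B and summing P(type AB): 1/4·1/2 + 1/4·1/2 + 1/4·0 + 1/4·0 = 1/4.
Similarly for Rh via the father's Rh distribution: P(Rh-) = 1/4.
Independent loci: 1/4 × 1/4 = 1/16.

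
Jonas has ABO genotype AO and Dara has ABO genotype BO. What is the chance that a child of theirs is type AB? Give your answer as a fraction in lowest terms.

ABO cross AO × BO → offspring phenotypes: 1/4 O, 1/4 A, 1/4 B, 1/4 AB.
So P(type AB) = 1/4.

1/4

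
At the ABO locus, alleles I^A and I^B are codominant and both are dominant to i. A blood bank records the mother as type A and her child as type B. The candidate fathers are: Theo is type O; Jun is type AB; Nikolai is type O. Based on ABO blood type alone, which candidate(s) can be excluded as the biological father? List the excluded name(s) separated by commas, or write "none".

Theo, Nikolai

A candidate is excluded only if no genotype consistent with his phenotype could produce a type B child with a type A mother.
Theo (type O): no genotype consistent with that phenotype can produce a type-B child with a type-A mother.
Nikolai (type O): no genotype consistent with that phenotype can produce a type-B child with a type-A mother.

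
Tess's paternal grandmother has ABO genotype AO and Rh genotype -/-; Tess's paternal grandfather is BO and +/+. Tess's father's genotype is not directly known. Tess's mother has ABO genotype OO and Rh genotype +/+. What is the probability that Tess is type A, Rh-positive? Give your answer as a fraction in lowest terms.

Tess's father's ABO genotype from AO × BO: 1/4 AB, 1/4 AO, 1/4 BO, 1/4 OO.
Crossing each possibility with the mother OO and summing P(type A): 1/4·1/2 + 1/4·1/2 + 1/4·0 + 1/4·0 = 1/4.
Similarly for Rh via the father's Rh distribution: P(Rh+) = 1.
Independent loci: 1/4 × 1 = 1/4.

1/4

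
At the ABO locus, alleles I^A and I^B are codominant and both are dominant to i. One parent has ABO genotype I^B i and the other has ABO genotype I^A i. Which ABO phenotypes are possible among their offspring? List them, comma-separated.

O, A, B, AB

Gametes from I^B i × I^A i give offspring ABO genotypes I^A I^B, I^A i, I^B i, i i, i.e. phenotypes O, A, B, AB.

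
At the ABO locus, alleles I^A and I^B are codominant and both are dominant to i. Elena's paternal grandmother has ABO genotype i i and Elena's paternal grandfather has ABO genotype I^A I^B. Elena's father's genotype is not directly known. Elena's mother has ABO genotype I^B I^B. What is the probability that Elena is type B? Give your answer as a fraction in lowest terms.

Elena's father's ABO genotype from i i × I^A I^B: 1/2 I^A i, 1/2 I^B i.
Crossing each possibility with the mother I^B I^B and summing P(type B): 1/2·1/2 + 1/2·1 = 3/4.

3/4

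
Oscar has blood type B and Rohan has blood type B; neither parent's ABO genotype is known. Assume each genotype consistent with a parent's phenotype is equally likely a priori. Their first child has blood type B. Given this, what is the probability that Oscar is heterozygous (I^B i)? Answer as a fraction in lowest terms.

Possible genotypes: Oscar ∈ {I^B I^B, I^B i}; Rohan ∈ {I^B I^B, I^B i}.
Weight each parental genotype pair by prior × P(type-B child):
  I^B I^B × I^B I^B: posterior weight 4/15.
  I^B I^B × I^B i: posterior weight 4/15.
  I^B i × I^B I^B: posterior weight 4/15.
  I^B i × I^B i: posterior weight 1/5.
Sum the posterior weight over pairs where Oscar is I^B i: 7/15.

7/15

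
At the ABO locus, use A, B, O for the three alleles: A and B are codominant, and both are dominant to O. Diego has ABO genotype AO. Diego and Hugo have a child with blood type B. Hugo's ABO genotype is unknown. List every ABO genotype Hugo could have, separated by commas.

AB, BB, BO

For each candidate genotype of Hugo, check whether crossing it with AO can produce every observed child phenotype.
  AA → possible child types {A} ✗
  AB → possible child types {A, B, AB} ✓
  AO → possible child types {O, A} ✗
  BB → possible child types {B, AB} ✓
  BO → possible child types {O, A, B, AB} ✓
  OO → possible child types {O, A} ✗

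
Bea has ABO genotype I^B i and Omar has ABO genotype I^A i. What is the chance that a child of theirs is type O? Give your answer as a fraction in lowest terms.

1/4

ABO cross I^B i × I^A i → offspring phenotypes: 1/4 O, 1/4 A, 1/4 B, 1/4 AB.
So P(type O) = 1/4.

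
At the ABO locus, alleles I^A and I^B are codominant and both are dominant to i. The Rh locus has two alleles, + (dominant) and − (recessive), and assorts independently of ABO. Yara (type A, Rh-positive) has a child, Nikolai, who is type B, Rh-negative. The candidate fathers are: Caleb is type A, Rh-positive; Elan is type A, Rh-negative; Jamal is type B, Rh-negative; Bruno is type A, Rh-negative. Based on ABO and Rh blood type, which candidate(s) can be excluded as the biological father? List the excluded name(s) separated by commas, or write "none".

Caleb, Elan, Bruno

A candidate is excluded only if no genotype consistent with his phenotype could produce a type B, Rh-negative child with a type A, Rh-positive mother.
Caleb (type A, Rh+): no genotype consistent with that phenotype can produce a type-B Rh- child with a type-A mother.
Elan (type A, Rh-): no genotype consistent with that phenotype can produce a type-B Rh- child with a type-A mother.
Bruno (type A, Rh-): no genotype consistent with that phenotype can produce a type-B Rh- child with a type-A mother.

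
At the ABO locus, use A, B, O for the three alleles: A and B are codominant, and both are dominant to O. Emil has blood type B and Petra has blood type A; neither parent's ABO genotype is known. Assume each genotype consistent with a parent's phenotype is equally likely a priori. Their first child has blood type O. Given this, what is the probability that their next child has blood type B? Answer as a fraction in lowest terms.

1/4

Possible genotypes: Emil ∈ {BB, BO}; Petra ∈ {AA, AO}.
Weight each parental genotype pair by prior × P(type-O child):
  BO × AO: posterior weight 1; P(next child type B) = 1/4.
Weighted sum = 1/4.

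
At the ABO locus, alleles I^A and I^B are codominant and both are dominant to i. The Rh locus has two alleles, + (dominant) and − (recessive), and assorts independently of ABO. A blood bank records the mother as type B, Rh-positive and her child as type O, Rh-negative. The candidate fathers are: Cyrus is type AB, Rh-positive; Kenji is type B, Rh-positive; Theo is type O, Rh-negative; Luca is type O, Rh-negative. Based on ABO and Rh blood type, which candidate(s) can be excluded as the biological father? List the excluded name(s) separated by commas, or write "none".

Cyrus

A candidate is excluded only if no genotype consistent with his phenotype could produce a type O, Rh-negative child with a type B, Rh-positive mother.
Cyrus (type AB, Rh+): no genotype consistent with that phenotype can produce a type-O Rh- child with a type-B mother.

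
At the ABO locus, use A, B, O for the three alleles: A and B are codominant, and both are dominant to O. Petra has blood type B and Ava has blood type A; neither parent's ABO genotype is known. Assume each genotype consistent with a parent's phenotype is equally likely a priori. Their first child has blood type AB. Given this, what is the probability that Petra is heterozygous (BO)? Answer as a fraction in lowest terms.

Possible genotypes: Petra ∈ {BB, BO}; Ava ∈ {AA, AO}.
Weight each parental genotype pair by prior × P(type-AB child):
  BB × AA: posterior weight 4/9.
  BB × AO: posterior weight 2/9.
  BO × AA: posterior weight 2/9.
  BO × AO: posterior weight 1/9.
Sum the posterior weight over pairs where Petra is BO: 1/3.

1/3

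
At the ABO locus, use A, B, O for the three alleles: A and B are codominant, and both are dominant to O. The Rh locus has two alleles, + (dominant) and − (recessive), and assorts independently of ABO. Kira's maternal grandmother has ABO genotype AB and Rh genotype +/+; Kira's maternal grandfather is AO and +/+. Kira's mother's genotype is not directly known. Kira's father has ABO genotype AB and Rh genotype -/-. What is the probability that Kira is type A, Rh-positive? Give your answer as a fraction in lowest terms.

Kira's mother's ABO genotype from AB × AO: 1/4 AA, 1/4 AB, 1/4 AO, 1/4 BO.
Crossing each possibility with the father AB and summing P(type A): 1/4·1/2 + 1/4·1/4 + 1/4·1/2 + 1/4·1/4 = 3/8.
Similarly for Rh via the mother's Rh distribution: P(Rh+) = 1.
Independent loci: 3/8 × 1 = 3/8.

3/8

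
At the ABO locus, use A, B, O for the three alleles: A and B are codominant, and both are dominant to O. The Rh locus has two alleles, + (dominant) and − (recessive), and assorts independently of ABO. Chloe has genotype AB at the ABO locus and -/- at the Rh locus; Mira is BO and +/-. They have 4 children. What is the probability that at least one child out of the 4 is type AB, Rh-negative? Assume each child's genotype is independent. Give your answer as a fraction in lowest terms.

1695/4096

ABO cross AB × BO → 1/4 A, 1/2 B, 1/4 AB.
Rh cross -/- × +/- → 1/2 Rh+, 1/2 Rh-; so P(type AB, Rh-negative) = 1/4 × 1/2 = 1/8 per child.
P(none) = (7/8)^4 = 2401/4096; P(at least one) = 1 − 2401/4096 = 1695/4096.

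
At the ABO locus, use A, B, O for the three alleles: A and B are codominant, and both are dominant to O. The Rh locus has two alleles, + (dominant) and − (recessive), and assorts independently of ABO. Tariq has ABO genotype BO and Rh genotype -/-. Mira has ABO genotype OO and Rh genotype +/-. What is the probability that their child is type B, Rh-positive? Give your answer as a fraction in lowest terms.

ABO cross BO × OO → offspring phenotypes: 1/2 O, 1/2 B.
Rh cross -/- × +/- → 1/2 Rh+, 1/2 Rh-.
Independent loci: P(type B, Rh-positive) = 1/2 × 1/2 = 1/4.

1/4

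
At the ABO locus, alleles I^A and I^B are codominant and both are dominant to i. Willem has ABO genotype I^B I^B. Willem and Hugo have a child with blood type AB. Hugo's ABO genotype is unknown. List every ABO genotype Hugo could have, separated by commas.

I^A I^A, I^A I^B, I^A i

For each candidate genotype of Hugo, check whether crossing it with I^B I^B can produce every observed child phenotype.
  I^A I^A → possible child types {AB} ✓
  I^A I^B → possible child types {B, AB} ✓
  I^A i → possible child types {B, AB} ✓
  I^B I^B → possible child types {B} ✗
  I^B i → possible child types {B} ✗
  i i → possible child types {B} ✗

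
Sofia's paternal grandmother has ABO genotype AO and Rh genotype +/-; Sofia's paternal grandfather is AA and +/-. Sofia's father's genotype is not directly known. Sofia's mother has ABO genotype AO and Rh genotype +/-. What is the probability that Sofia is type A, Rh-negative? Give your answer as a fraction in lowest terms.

Sofia's father's ABO genotype from AO × AA: 1/2 AA, 1/2 AO.
Crossing each possibility with the mother AO and summing P(type A): 1/2·1 + 1/2·3/4 = 7/8.
Similarly for Rh via the father's Rh distribution: P(Rh-) = 1/4.
Independent loci: 7/8 × 1/4 = 7/32.

7/32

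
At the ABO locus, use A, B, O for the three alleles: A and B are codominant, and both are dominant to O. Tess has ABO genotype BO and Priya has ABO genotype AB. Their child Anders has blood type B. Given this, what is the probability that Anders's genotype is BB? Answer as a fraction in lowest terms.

Cross BO × AB → 1/4 AB, 1/4 AO, 1/4 BB, 1/4 BO.
Type-B genotypes among offspring: BB (1/4), BO (1/4); total 1/2.
P(BB | type B) = (1/4) / (1/2) = 1/2.

1/2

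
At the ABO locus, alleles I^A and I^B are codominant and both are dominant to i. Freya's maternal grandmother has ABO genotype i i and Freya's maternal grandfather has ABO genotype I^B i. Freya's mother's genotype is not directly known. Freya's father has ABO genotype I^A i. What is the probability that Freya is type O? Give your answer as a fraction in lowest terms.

Freya's mother's ABO genotype from i i × I^B i: 1/2 I^B i, 1/2 i i.
Crossing each possibility with the father I^A i and summing P(type O): 1/2·1/4 + 1/2·1/2 = 3/8.

3/8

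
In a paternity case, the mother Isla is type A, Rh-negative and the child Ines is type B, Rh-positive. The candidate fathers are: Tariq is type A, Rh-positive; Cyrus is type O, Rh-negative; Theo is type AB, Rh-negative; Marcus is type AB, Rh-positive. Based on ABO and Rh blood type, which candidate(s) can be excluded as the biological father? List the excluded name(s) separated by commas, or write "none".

Tariq, Cyrus, Theo

A candidate is excluded only if no genotype consistent with his phenotype could produce a type B, Rh-positive child with a type A, Rh-negative mother.
Tariq (type A, Rh+): no genotype consistent with that phenotype can produce a type-B Rh+ child with a type-A mother.
Cyrus (type O, Rh-): no genotype consistent with that phenotype can produce a type-B Rh+ child with a type-A mother.
Theo (type AB, Rh-): no genotype consistent with that phenotype can produce a type-B Rh+ child with a type-A mother.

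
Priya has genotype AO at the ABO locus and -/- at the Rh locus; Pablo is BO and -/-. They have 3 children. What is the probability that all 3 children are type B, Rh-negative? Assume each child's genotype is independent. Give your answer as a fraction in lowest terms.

1/64

ABO cross AO × BO → 1/4 O, 1/4 A, 1/4 B, 1/4 AB.
Rh cross -/- × -/- → 1 Rh-; so P(type B, Rh-negative) = 1/4 × 1 = 1/4 per child.
All 3 independent: (1/4)^3 = 1/64.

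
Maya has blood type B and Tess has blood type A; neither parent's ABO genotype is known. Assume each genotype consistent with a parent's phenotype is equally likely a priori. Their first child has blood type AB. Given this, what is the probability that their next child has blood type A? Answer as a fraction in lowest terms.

Possible genotypes: Maya ∈ {I^B I^B, I^B i}; Tess ∈ {I^A I^A, I^A i}.
Weight each parental genotype pair by prior × P(type-AB child):
  I^B I^B × I^A I^A: posterior weight 4/9; P(next child type A) = 0.
  I^B I^B × I^A i: posterior weight 2/9; P(next child type A) = 0.
  I^B i × I^A I^A: posterior weight 2/9; P(next child type A) = 1/2.
  I^B i × I^A i: posterior weight 1/9; P(next child type A) = 1/4.
Weighted sum = 5/36.

5/36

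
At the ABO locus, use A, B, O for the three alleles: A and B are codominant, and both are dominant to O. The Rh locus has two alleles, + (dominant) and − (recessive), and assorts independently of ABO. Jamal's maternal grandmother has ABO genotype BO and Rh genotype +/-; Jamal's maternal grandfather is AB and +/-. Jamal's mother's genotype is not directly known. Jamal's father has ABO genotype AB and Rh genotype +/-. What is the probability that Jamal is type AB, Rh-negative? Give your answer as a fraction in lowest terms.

Jamal's mother's ABO genotype from BO × AB: 1/4 AB, 1/4 AO, 1/4 BB, 1/4 BO.
Crossing each possibility with the father AB and summing P(type AB): 1/4·1/2 + 1/4·1/4 + 1/4·1/2 + 1/4·1/4 = 3/8.
Similarly for Rh via the mother's Rh distribution: P(Rh-) = 1/4.
Independent loci: 3/8 × 1/4 = 3/32.

3/32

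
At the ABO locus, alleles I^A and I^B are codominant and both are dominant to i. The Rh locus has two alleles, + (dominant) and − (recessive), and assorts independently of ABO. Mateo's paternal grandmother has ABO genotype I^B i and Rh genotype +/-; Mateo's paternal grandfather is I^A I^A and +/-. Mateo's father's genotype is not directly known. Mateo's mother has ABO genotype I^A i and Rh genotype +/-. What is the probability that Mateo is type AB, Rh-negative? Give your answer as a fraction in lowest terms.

Mateo's father's ABO genotype from I^B i × I^A I^A: 1/2 I^A I^B, 1/2 I^A i.
Crossing each possibility with the mother I^A i and summing P(type AB): 1/2·1/4 + 1/2·0 = 1/8.
Similarly for Rh via the father's Rh distribution: P(Rh-) = 1/4.
Independent loci: 1/8 × 1/4 = 1/32.

1/32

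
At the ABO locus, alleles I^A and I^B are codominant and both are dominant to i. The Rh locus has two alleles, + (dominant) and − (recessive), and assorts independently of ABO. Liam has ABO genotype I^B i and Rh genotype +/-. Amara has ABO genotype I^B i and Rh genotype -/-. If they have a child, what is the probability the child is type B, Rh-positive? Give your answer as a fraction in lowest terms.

3/8

ABO cross I^B i × I^B i → offspring phenotypes: 1/4 O, 3/4 B.
Rh cross +/- × -/- → 1/2 Rh+, 1/2 Rh-.
Independent loci: P(type B, Rh-positive) = 3/4 × 1/2 = 3/8.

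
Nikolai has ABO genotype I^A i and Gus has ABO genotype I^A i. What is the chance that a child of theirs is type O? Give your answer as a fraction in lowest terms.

1/4

ABO cross I^A i × I^A i → offspring phenotypes: 1/4 O, 3/4 A.
So P(type O) = 1/4.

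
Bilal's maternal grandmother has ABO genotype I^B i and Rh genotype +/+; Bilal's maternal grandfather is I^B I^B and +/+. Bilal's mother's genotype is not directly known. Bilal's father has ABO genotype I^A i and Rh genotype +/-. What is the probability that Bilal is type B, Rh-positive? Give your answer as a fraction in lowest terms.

3/8

Bilal's mother's ABO genotype from I^B i × I^B I^B: 1/2 I^B I^B, 1/2 I^B i.
Crossing each possibility with the father I^A i and summing P(type B): 1/2·1/2 + 1/2·1/4 = 3/8.
Similarly for Rh via the mother's Rh distribution: P(Rh+) = 1.
Independent loci: 3/8 × 1 = 3/8.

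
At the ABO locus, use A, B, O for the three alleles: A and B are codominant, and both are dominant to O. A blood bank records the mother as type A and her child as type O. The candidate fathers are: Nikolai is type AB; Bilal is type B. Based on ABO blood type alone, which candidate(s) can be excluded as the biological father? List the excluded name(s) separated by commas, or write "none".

Nikolai

A candidate is excluded only if no genotype consistent with his phenotype could produce a type O child with a type A mother.
Nikolai (type AB): no genotype consistent with that phenotype can produce a type-O child with a type-A mother.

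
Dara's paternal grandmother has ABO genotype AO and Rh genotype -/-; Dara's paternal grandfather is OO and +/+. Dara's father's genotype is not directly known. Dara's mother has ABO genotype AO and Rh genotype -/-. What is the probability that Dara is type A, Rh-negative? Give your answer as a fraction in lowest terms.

5/16

Dara's father's ABO genotype from AO × OO: 1/2 AO, 1/2 OO.
Crossing each possibility with the mother AO and summing P(type A): 1/2·3/4 + 1/2·1/2 = 5/8.
Similarly for Rh via the father's Rh distribution: P(Rh-) = 1/2.
Independent loci: 5/8 × 1/2 = 5/16.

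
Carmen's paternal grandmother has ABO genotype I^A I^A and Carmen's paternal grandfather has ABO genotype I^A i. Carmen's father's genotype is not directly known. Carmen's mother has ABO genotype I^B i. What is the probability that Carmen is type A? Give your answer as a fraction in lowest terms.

3/8

Carmen's father's ABO genotype from I^A I^A × I^A i: 1/2 I^A I^A, 1/2 I^A i.
Crossing each possibility with the mother I^B i and summing P(type A): 1/2·1/2 + 1/2·1/4 = 3/8.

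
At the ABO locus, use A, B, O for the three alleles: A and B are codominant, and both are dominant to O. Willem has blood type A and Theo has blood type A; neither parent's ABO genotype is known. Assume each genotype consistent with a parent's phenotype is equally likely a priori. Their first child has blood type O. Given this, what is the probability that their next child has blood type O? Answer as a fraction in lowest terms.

1/4

Possible genotypes: Willem ∈ {AA, AO}; Theo ∈ {AA, AO}.
Weight each parental genotype pair by prior × P(type-O child):
  AO × AO: posterior weight 1; P(next child type O) = 1/4.
Weighted sum = 1/4.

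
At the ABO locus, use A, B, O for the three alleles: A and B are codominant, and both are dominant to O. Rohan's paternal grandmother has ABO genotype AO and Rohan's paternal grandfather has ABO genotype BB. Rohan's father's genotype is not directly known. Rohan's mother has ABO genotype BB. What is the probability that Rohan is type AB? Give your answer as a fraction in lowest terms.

Rohan's father's ABO genotype from AO × BB: 1/2 AB, 1/2 BO.
Crossing each possibility with the mother BB and summing P(type AB): 1/2·1/2 + 1/2·0 = 1/4.

1/4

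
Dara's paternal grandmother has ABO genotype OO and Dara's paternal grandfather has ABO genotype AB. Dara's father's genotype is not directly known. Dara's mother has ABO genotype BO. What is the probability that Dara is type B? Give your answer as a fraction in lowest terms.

Dara's father's ABO genotype from OO × AB: 1/2 AO, 1/2 BO.
Crossing each possibility with the mother BO and summing P(type B): 1/2·1/4 + 1/2·3/4 = 1/2.

1/2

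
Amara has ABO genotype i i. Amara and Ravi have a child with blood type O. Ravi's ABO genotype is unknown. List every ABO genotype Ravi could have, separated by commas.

For each candidate genotype of Ravi, check whether crossing it with i i can produce every observed child phenotype.
  I^A I^A → possible child types {A} ✗
  I^A I^B → possible child types {A, B} ✗
  I^A i → possible child types {O, A} ✓
  I^B I^B → possible child types {B} ✗
  I^B i → possible child types {O, B} ✓
  i i → possible child types {O} ✓

I^A i, I^B i, i i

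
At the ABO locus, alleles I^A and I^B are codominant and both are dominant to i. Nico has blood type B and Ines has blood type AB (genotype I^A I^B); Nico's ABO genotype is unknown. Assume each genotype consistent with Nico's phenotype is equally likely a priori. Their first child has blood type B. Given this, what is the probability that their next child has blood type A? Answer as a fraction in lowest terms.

1/8

Possible genotypes: Nico ∈ {I^B I^B, I^B i}; Ines ∈ {I^A I^B}.
Weight each parental genotype pair by prior × P(type-B child):
  I^B I^B × I^A I^B: posterior weight 1/2; P(next child type A) = 0.
  I^B i × I^A I^B: posterior weight 1/2; P(next child type A) = 1/4.
Weighted sum = 1/8.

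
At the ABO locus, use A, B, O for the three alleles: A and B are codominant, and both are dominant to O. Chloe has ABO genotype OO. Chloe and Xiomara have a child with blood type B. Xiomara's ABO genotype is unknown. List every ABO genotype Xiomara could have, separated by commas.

For each candidate genotype of Xiomara, check whether crossing it with OO can produce every observed child phenotype.
  AA → possible child types {A} ✗
  AB → possible child types {A, B} ✓
  AO → possible child types {O, A} ✗
  BB → possible child types {B} ✓
  BO → possible child types {O, B} ✓
  OO → possible child types {O} ✗

AB, BB, BO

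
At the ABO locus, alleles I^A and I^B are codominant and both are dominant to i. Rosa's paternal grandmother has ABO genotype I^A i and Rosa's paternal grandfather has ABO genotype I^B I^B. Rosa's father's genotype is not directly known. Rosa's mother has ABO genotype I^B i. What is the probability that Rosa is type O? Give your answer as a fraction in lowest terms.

1/8

Rosa's father's ABO genotype from I^A i × I^B I^B: 1/2 I^A I^B, 1/2 I^B i.
Crossing each possibility with the mother I^B i and summing P(type O): 1/2·0 + 1/2·1/4 = 1/8.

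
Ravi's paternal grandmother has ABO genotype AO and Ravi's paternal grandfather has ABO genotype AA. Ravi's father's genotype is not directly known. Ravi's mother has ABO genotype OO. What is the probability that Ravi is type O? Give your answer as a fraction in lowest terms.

Ravi's father's ABO genotype from AO × AA: 1/2 AA, 1/2 AO.
Crossing each possibility with the mother OO and summing P(type O): 1/2·0 + 1/2·1/2 = 1/4.

1/4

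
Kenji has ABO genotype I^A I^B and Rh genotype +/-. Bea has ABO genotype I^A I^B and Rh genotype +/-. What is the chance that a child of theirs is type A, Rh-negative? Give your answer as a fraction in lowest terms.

ABO cross I^A I^B × I^A I^B → offspring phenotypes: 1/4 A, 1/4 B, 1/2 AB.
Rh cross +/- × +/- → 3/4 Rh+, 1/4 Rh-.
Independent loci: P(type A, Rh-negative) = 1/4 × 1/4 = 1/16.

1/16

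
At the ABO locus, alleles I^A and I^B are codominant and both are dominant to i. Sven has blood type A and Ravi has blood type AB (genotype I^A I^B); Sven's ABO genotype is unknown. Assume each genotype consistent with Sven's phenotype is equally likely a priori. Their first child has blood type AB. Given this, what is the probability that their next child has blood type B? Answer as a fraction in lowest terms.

Possible genotypes: Sven ∈ {I^A I^A, I^A i}; Ravi ∈ {I^A I^B}.
Weight each parental genotype pair by prior × P(type-AB child):
  I^A I^A × I^A I^B: posterior weight 2/3; P(next child type B) = 0.
  I^A i × I^A I^B: posterior weight 1/3; P(next child type B) = 1/4.
Weighted sum = 1/12.

1/12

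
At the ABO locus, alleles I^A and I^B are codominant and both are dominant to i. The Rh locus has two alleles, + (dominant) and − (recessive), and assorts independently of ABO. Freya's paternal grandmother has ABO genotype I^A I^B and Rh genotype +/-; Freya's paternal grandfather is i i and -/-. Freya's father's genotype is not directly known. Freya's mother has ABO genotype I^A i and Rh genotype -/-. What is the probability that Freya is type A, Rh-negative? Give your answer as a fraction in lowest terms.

Freya's father's ABO genotype from I^A I^B × i i: 1/2 I^A i, 1/2 I^B i.
Crossing each possibility with the mother I^A i and summing P(type A): 1/2·3/4 + 1/2·1/4 = 1/2.
Similarly for Rh via the father's Rh distribution: P(Rh-) = 3/4.
Independent loci: 1/2 × 3/4 = 3/8.

3/8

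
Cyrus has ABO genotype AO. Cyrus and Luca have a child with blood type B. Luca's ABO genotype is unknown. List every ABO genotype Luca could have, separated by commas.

For each candidate genotype of Luca, check whether crossing it with AO can produce every observed child phenotype.
  AA → possible child types {A} ✗
  AB → possible child types {A, B, AB} ✓
  AO → possible child types {O, A} ✗
  BB → possible child types {B, AB} ✓
  BO → possible child types {O, A, B, AB} ✓
  OO → possible child types {O, A} ✗

AB, BB, BO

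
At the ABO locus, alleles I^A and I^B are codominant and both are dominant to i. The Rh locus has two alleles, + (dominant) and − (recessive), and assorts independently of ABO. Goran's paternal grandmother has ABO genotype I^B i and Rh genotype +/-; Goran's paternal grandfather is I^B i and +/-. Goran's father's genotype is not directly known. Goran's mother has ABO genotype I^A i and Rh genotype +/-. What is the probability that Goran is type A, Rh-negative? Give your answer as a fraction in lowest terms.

1/16

Goran's father's ABO genotype from I^B i × I^B i: 1/4 I^B I^B, 1/2 I^B i, 1/4 i i.
Crossing each possibility with the mother I^A i and summing P(type A): 1/4·0 + 1/2·1/4 + 1/4·1/2 = 1/4.
Similarly for Rh via the father's Rh distribution: P(Rh-) = 1/4.
Independent loci: 1/4 × 1/4 = 1/16.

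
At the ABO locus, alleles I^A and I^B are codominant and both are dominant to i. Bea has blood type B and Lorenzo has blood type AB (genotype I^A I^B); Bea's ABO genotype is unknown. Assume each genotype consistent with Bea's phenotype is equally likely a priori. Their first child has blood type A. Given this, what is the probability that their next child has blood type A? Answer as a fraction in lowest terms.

Possible genotypes: Bea ∈ {I^B I^B, I^B i}; Lorenzo ∈ {I^A I^B}.
Weight each parental genotype pair by prior × P(type-A child):
  I^B i × I^A I^B: posterior weight 1; P(next child type A) = 1/4.
Weighted sum = 1/4.

1/4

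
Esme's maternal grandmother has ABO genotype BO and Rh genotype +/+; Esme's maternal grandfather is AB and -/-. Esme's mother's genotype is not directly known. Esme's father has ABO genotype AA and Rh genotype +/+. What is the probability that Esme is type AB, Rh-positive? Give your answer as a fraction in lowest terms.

Esme's mother's ABO genotype from BO × AB: 1/4 AB, 1/4 AO, 1/4 BB, 1/4 BO.
Crossing each possibility with the father AA and summing P(type AB): 1/4·1/2 + 1/4·0 + 1/4·1 + 1/4·1/2 = 1/2.
Similarly for Rh via the mother's Rh distribution: P(Rh+) = 1.
Independent loci: 1/2 × 1 = 1/2.

1/2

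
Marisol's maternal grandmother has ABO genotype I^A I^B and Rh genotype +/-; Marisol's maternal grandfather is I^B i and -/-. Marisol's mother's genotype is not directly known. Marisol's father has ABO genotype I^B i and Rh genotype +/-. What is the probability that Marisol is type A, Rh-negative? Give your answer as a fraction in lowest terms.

3/64

Marisol's mother's ABO genotype from I^A I^B × I^B i: 1/4 I^A I^B, 1/4 I^A i, 1/4 I^B I^B, 1/4 I^B i.
Crossing each possibility with the father I^B i and summing P(type A): 1/4·1/4 + 1/4·1/4 + 1/4·0 + 1/4·0 = 1/8.
Similarly for Rh via the mother's Rh distribution: P(Rh-) = 3/8.
Independent loci: 1/8 × 3/8 = 3/64.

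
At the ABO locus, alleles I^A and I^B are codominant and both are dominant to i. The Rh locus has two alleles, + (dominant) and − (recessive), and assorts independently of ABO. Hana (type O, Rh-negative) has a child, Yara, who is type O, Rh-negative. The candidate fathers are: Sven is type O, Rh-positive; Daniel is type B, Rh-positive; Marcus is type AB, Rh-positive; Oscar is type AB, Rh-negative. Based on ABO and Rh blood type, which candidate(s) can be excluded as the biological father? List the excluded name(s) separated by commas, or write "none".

Marcus, Oscar

A candidate is excluded only if no genotype consistent with his phenotype could produce a type O, Rh-negative child with a type O, Rh-negative mother.
Marcus (type AB, Rh+): no genotype consistent with that phenotype can produce a type-O Rh- child with a type-O mother.
Oscar (type AB, Rh-): no genotype consistent with that phenotype can produce a type-O Rh- child with a type-O mother.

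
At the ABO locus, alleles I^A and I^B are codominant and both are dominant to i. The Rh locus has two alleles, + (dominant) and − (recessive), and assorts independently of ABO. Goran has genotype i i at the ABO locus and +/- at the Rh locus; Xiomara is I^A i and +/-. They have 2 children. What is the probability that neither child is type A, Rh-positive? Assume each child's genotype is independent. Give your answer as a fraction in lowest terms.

ABO cross i i × I^A i → 1/2 O, 1/2 A.
Rh cross +/- × +/- → 3/4 Rh+, 1/4 Rh-; so P(type A, Rh-positive) = 1/2 × 3/4 = 3/8 per child.
P(not type A, Rh-positive) = 5/8 for one child; (5/8)^2 = 25/64.

25/64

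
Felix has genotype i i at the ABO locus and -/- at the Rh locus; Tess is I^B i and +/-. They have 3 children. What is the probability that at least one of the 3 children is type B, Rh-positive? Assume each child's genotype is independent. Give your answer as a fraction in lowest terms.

37/64

ABO cross i i × I^B i → 1/2 O, 1/2 B.
Rh cross -/- × +/- → 1/2 Rh+, 1/2 Rh-; so P(type B, Rh-positive) = 1/2 × 1/2 = 1/4 per child.
P(none) = (3/4)^3 = 27/64; P(at least one) = 1 − 27/64 = 37/64.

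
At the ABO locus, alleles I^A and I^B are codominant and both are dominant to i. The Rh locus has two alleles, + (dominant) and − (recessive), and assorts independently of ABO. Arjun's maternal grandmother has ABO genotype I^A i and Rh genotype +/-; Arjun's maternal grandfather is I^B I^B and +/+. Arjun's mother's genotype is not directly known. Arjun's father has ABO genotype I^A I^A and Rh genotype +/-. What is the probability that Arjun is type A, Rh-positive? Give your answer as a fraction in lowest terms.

Arjun's mother's ABO genotype from I^A i × I^B I^B: 1/2 I^A I^B, 1/2 I^B i.
Crossing each possibility with the father I^A I^A and summing P(type A): 1/2·1/2 + 1/2·1/2 = 1/2.
Similarly for Rh via the mother's Rh distribution: P(Rh+) = 7/8.
Independent loci: 1/2 × 7/8 = 7/16.

7/16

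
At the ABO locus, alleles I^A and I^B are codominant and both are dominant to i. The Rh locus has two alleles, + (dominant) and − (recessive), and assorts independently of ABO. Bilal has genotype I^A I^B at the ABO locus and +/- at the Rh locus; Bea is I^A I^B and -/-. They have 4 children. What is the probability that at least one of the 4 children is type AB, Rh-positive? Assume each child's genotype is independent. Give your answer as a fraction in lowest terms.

ABO cross I^A I^B × I^A I^B → 1/4 A, 1/4 B, 1/2 AB.
Rh cross +/- × -/- → 1/2 Rh+, 1/2 Rh-; so P(type AB, Rh-positive) = 1/2 × 1/2 = 1/4 per child.
P(none) = (3/4)^4 = 81/256; P(at least one) = 1 − 81/256 = 175/256.

175/256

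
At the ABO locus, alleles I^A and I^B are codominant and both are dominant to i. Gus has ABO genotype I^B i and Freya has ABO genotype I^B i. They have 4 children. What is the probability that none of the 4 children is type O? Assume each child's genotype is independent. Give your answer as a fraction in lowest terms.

81/256

ABO cross I^B i × I^B i → 1/4 O, 3/4 B.
So P(type O) = 1/4 per child.
P(not type O) = 3/4 for one child; (3/4)^4 = 81/256.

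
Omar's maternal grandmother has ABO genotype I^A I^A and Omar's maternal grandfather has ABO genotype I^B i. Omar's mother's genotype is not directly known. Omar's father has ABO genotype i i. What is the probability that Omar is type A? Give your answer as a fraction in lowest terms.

1/2

Omar's mother's ABO genotype from I^A I^A × I^B i: 1/2 I^A I^B, 1/2 I^A i.
Crossing each possibility with the father i i and summing P(type A): 1/2·1/2 + 1/2·1/2 = 1/2.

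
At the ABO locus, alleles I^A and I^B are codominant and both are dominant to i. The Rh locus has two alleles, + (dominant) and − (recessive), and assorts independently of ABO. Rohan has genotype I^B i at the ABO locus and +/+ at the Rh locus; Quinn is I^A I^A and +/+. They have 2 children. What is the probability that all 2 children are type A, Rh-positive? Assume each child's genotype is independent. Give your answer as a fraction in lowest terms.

1/4

ABO cross I^B i × I^A I^A → 1/2 A, 1/2 AB.
Rh cross +/+ × +/+ → 1 Rh+; so P(type A, Rh-positive) = 1/2 × 1 = 1/2 per child.
All 2 independent: (1/2)^2 = 1/4.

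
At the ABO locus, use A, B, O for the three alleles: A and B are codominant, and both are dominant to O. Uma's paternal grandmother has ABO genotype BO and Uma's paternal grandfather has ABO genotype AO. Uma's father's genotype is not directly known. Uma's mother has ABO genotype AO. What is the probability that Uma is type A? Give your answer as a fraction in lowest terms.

1/2

Uma's father's ABO genotype from BO × AO: 1/4 AB, 1/4 AO, 1/4 BO, 1/4 OO.
Crossing each possibility with the mother AO and summing P(type A): 1/4·1/2 + 1/4·3/4 + 1/4·1/4 + 1/4·1/2 = 1/2.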